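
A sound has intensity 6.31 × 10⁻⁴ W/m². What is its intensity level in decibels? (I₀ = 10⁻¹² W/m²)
β = 10·log₁₀(I/I₀) = 88 dB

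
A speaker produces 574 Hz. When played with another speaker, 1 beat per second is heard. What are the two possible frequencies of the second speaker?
f₂ = 574 ± 1 Hz → 575 Hz or 573 Hz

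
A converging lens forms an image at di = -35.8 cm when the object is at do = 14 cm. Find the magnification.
M = −di/do = 2.557 (upright image)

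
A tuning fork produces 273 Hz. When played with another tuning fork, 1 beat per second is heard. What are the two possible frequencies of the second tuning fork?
f₂ = 273 ± 1 Hz → 274 Hz or 272 Hz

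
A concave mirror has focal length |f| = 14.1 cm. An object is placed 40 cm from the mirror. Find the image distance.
f = +14.1 cm (concave); 1/di = 1/f − 1/do → di = 21.78 cm (real image, in front of mirror)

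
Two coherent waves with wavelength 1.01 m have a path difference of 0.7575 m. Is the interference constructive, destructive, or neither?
neither (partial) — path difference = 0.75λ, neither a whole number of wavelengths nor an odd multiple of λ/2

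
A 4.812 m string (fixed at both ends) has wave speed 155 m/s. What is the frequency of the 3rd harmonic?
fₙ = nv/(2L) = 48.32 Hz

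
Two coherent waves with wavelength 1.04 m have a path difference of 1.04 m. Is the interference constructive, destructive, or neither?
constructive — path difference = 1λ, a whole number of wavelengths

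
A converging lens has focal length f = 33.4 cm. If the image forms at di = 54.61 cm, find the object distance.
1/do = 1/f − 1/di → do = 86 cm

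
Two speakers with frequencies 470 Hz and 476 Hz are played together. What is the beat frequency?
6 Hz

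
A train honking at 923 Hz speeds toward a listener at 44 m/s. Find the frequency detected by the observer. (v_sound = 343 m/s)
f_obs = f·v/(v − v_s) = 1059 Hz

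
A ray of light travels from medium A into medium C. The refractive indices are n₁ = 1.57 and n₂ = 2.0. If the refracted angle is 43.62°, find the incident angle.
sin θ₁ = (n₂/n₁)·sin θ₂ → θ₁ = 61.5°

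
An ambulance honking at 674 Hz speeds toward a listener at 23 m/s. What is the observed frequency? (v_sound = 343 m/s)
f_obs = f·v/(v − v_s) = 722.4 Hz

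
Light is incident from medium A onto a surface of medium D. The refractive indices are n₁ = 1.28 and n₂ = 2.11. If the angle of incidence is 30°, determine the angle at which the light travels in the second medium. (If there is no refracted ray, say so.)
sin θ₂ = (n₁/n₂)·sin θ₁ = 0.3033 → θ₂ = 17.66°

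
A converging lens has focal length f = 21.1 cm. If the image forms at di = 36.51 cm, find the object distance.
1/do = 1/f − 1/di → do = 49.99 cm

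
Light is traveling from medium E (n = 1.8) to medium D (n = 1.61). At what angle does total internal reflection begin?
θc = arcsin(n₂/n₁) = 63.44°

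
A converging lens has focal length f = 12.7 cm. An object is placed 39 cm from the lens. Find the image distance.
1/di = 1/f − 1/do → di = 18.83 cm (real image)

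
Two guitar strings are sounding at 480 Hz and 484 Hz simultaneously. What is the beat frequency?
4 Hz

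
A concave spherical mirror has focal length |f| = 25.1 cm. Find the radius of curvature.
R = 2|f| = 50.2 cm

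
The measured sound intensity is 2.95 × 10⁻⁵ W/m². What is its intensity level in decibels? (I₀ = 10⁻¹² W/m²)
β = 10·log₁₀(I/I₀) = 74.7 dB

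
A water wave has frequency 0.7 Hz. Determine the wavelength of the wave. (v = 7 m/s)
λ = v/f = 10 m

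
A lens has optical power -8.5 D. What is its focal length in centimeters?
f = 1/P = -11.76 cm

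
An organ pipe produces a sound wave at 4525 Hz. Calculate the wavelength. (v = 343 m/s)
λ = v/f = 0.0758 m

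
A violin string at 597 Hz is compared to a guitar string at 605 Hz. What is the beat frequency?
8 Hz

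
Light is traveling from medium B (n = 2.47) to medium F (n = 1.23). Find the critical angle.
θc = arcsin(n₂/n₁) = 29.87°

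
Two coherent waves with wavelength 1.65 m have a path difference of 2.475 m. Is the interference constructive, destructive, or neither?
destructive — path difference = 1.5λ, an odd multiple of λ/2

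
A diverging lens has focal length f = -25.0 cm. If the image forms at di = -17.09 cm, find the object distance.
1/do = 1/f − 1/di → do = 54.01 cm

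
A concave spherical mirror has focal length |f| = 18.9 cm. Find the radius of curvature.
R = 2|f| = 37.8 cm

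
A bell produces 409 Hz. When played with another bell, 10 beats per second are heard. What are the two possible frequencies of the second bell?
f₂ = 409 ± 10 Hz → 419 Hz or 399 Hz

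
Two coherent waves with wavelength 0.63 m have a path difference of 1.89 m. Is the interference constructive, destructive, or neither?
constructive — path difference = 3λ, a whole number of wavelengths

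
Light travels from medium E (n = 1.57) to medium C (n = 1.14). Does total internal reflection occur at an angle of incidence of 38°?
θc = arcsin(n₂/n₁) = 46.56°; 38° < θc, so no — the ray refracts.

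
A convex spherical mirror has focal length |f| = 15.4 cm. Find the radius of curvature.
R = 2|f| = 30.8 cm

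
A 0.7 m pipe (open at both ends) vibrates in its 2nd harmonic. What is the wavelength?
λₙ = 2L/n = 0.7 m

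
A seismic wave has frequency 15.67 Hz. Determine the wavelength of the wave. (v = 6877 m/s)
λ = v/f = 438.9 m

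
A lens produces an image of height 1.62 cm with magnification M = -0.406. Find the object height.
ho = |hi|/|M| = 3.99 cm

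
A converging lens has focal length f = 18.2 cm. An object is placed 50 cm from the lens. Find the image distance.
1/di = 1/f − 1/do → di = 28.62 cm (real image)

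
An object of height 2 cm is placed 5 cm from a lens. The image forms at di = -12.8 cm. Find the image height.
hi = (-di/do) × ho = 5.12 cm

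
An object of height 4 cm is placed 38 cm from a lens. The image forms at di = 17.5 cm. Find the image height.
hi = (-di/do) × ho = -1.842 cm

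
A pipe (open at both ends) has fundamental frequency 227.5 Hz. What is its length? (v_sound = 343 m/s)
L = v/(2f₁) = 0.7538 m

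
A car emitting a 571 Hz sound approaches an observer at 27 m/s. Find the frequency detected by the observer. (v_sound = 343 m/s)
f_obs = f·v/(v − v_s) = 619.8 Hz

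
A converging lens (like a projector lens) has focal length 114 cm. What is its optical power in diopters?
P = 1/f = 0.8772 D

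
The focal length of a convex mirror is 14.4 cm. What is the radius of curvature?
R = 2|f| = 28.8 cm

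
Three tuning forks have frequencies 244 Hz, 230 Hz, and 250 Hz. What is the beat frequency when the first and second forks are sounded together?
14 Hz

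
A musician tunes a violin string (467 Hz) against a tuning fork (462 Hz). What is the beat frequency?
5 Hz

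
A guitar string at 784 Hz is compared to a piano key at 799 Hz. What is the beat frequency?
15 Hz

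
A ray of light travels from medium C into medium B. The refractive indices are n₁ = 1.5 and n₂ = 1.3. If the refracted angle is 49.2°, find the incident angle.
sin θ₁ = (n₂/n₁)·sin θ₂ → θ₁ = 41°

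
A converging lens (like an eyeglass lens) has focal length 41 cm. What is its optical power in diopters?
P = 1/f = 2.439 D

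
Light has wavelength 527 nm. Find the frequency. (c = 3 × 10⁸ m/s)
f = c/λ = 5.693 × 10¹⁴ Hz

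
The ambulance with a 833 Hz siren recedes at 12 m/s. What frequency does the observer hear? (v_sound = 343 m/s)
f_obs = f·v/(v + v_s) = 804.8 Hz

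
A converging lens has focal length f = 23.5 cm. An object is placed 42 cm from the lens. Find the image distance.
1/di = 1/f − 1/do → di = 53.35 cm (real image)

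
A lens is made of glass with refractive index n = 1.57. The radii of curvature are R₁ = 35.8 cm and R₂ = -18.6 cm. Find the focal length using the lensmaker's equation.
1/f = (n − 1)(1/R₁ − 1/R₂) → f = 21.47 cm (converging lens)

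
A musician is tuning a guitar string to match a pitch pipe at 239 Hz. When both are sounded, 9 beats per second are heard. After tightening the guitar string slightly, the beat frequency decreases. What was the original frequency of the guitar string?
230 Hz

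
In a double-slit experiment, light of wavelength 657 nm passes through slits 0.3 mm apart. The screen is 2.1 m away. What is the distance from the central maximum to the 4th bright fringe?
y = mλL/d = 18.4 mm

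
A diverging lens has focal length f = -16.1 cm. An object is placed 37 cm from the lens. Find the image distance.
1/di = 1/f − 1/do → di = -11.22 cm (virtual image)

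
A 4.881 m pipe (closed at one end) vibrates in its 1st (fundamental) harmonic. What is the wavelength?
λₙ = 4L/n = 19.52 m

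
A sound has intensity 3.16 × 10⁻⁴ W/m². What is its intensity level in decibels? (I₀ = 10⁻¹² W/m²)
β = 10·log₁₀(I/I₀) = 85 dB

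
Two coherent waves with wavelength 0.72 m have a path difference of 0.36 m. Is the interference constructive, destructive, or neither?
destructive — path difference = 0.5λ, an odd multiple of λ/2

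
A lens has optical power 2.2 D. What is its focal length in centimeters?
f = 1/P = 45.45 cm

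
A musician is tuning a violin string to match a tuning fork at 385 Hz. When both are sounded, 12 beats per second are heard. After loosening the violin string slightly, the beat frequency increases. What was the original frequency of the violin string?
373 Hz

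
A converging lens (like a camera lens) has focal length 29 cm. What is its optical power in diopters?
P = 1/f = 3.448 D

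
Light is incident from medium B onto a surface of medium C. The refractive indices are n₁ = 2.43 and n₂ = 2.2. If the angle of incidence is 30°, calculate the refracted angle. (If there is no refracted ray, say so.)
sin θ₂ = (n₁/n₂)·sin θ₁ = 0.5523 → θ₂ = 33.52°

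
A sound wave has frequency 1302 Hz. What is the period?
T = 1/f = 7.680 × 10⁻⁴ s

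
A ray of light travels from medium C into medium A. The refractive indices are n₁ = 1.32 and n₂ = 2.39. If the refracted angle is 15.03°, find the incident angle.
sin θ₁ = (n₂/n₁)·sin θ₂ → θ₁ = 28°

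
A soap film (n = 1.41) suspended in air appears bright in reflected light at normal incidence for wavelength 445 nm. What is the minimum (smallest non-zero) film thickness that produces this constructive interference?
2nt = (m − ½)λ with m = 1 → t = (m − ½)λ/(2n) = 78.9 nm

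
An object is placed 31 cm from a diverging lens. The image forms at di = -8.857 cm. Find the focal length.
1/f = 1/do + 1/di → f = -12.4 cm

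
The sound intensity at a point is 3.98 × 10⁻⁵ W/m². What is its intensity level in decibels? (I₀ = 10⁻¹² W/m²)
β = 10·log₁₀(I/I₀) = 76 dB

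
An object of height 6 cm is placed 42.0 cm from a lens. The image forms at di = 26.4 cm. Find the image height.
hi = (-di/do) × ho = -3.771 cm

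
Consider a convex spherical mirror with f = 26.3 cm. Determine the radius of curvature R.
R = 2|f| = 52.6 cm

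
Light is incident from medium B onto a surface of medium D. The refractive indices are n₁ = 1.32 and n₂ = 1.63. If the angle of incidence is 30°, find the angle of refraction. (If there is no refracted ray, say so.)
sin θ₂ = (n₁/n₂)·sin θ₁ = 0.4049 → θ₂ = 23.89°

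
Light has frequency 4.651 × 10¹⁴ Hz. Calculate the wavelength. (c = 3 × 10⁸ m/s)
λ = c/f = 645 nm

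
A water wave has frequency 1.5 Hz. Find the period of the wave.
T = 1/f = 0.6667 s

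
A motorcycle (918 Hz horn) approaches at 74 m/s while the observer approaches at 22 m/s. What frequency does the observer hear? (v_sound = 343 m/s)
f_obs = f·(v + v_o)/(v − v_s) = 1246 Hz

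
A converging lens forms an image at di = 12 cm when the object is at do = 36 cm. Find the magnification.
M = −di/do = -0.3333 (inverted image)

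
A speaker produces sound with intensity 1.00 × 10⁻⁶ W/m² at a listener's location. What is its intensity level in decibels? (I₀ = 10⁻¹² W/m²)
β = 10·log₁₀(I/I₀) = 60 dB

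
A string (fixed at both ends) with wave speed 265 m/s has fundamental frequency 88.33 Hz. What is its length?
L = v/(2f₁) = 1.5 m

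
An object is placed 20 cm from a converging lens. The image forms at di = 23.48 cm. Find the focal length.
1/f = 1/do + 1/di → f = 10.8 cm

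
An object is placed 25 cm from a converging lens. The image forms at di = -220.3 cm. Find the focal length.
1/f = 1/do + 1/di → f = 28.2 cm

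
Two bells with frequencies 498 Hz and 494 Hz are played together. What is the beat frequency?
4 Hz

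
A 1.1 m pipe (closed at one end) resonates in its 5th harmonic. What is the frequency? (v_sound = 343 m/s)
fₙ = nv/(4L) = 389.8 Hz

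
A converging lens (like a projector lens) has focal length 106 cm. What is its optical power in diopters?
P = 1/f = 0.9434 D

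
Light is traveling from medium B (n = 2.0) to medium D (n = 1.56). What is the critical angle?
θc = arcsin(n₂/n₁) = 51.26°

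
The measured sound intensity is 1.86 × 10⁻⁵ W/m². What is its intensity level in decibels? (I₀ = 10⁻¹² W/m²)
β = 10·log₁₀(I/I₀) = 72.7 dB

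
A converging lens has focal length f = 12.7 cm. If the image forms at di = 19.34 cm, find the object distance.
1/do = 1/f − 1/di → do = 36.99 cm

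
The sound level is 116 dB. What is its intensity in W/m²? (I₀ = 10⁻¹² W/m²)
I = I₀·10^(β/10) = 3.98 × 10⁻¹ W/m²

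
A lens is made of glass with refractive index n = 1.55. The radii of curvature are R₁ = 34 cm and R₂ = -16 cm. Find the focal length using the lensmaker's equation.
1/f = (n − 1)(1/R₁ − 1/R₂) → f = 19.78 cm (converging lens)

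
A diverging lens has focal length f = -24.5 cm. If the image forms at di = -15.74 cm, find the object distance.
1/do = 1/f − 1/di → do = 44.02 cm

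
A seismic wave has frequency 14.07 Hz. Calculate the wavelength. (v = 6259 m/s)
λ = v/f = 444.8 m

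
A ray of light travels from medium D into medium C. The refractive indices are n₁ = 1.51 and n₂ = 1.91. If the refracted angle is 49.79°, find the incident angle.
sin θ₁ = (n₂/n₁)·sin θ₂ → θ₁ = 75.01°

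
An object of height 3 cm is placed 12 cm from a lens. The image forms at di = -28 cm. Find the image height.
hi = (-di/do) × ho = 7 cm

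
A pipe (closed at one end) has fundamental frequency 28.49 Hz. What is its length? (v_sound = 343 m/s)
L = v/(4f₁) = 3.01 m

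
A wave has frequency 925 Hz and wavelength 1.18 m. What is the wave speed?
v = fλ = 1092 m/s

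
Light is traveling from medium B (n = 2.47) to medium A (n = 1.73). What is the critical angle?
θc = arcsin(n₂/n₁) = 44.46°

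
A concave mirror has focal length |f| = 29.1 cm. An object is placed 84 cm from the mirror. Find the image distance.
f = +29.1 cm (concave); 1/di = 1/f − 1/do → di = 44.52 cm (real image, in front of mirror)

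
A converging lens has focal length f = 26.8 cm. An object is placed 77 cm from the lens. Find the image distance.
1/di = 1/f − 1/do → di = 41.11 cm (real image)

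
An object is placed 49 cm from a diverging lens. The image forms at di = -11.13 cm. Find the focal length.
1/f = 1/do + 1/di → f = -14.4 cm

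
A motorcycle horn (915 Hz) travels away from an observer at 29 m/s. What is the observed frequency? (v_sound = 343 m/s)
f_obs = f·v/(v + v_s) = 843.7 Hz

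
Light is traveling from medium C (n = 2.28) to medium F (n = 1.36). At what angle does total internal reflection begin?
θc = arcsin(n₂/n₁) = 36.62°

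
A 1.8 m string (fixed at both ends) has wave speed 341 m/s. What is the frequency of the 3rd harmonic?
fₙ = nv/(2L) = 284.2 Hz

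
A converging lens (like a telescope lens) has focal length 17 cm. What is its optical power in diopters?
P = 1/f = 5.882 D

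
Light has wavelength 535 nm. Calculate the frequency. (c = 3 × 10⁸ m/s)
f = c/λ = 5.607 × 10¹⁴ Hz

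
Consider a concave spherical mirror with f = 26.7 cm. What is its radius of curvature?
R = 2|f| = 53.4 cm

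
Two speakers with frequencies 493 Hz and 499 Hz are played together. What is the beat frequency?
6 Hz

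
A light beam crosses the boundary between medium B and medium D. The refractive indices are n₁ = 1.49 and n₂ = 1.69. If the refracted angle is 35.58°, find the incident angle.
sin θ₁ = (n₂/n₁)·sin θ₂ → θ₁ = 41.3°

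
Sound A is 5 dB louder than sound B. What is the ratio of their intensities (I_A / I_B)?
I_A/I_B = 10^(Δβ/10) = 3.162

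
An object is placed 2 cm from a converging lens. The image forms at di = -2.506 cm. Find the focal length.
1/f = 1/do + 1/di → f = 9.905 cm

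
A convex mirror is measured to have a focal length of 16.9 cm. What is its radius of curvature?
R = 2|f| = 33.8 cm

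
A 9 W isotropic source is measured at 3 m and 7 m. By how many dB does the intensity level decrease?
Δβ = 20·log₁₀(r₂/r₁) = 7.36 dB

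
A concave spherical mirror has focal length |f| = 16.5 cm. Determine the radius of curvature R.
R = 2|f| = 33 cm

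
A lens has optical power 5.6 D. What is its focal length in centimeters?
f = 1/P = 17.86 cm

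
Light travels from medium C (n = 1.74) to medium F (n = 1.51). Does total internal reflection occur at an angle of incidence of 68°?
θc = arcsin(n₂/n₁) = 60.21°; 68° > θc, so yes — total internal reflection.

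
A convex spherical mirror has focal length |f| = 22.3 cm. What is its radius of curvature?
R = 2|f| = 44.6 cm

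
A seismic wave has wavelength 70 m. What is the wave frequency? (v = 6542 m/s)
f = v/λ = 93.46 Hz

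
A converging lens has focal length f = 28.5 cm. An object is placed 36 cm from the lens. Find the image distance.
1/di = 1/f − 1/do → di = 136.8 cm (real image)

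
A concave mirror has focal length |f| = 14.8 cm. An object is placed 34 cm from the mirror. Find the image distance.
f = +14.8 cm (concave); 1/di = 1/f − 1/do → di = 26.21 cm (real image, in front of mirror)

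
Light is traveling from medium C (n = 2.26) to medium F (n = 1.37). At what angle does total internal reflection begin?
θc = arcsin(n₂/n₁) = 37.31°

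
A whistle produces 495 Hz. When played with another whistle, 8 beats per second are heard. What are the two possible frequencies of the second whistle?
f₂ = 495 ± 8 Hz → 503 Hz or 487 Hz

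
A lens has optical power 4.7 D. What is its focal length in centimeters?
f = 1/P = 21.28 cm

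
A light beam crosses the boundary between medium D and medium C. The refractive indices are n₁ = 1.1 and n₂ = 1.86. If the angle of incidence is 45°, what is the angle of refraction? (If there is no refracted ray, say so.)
sin θ₂ = (n₁/n₂)·sin θ₁ = 0.4182 → θ₂ = 24.72°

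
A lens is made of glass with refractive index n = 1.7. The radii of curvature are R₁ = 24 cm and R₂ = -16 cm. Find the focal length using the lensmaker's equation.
1/f = (n − 1)(1/R₁ − 1/R₂) → f = 13.71 cm (converging lens)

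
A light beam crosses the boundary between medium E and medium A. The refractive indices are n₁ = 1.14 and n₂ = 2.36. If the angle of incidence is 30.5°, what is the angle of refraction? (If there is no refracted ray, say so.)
sin θ₂ = (n₁/n₂)·sin θ₁ = 0.2452 → θ₂ = 14.19°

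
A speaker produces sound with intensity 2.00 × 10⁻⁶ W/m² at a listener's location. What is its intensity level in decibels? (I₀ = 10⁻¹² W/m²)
β = 10·log₁₀(I/I₀) = 63.01 dB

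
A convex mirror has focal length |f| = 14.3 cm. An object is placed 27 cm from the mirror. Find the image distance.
f = −14.3 cm (convex); 1/di = 1/f − 1/do → di = -9.349 cm (virtual image, behind mirror)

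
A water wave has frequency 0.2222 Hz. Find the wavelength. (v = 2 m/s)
λ = v/f = 9.001 m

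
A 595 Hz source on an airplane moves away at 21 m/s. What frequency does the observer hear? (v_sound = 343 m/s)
f_obs = f·v/(v + v_s) = 560.7 Hz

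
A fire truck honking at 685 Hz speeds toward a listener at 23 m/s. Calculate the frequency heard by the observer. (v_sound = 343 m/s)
f_obs = f·v/(v − v_s) = 734.2 Hz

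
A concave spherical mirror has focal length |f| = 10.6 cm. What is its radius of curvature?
R = 2|f| = 21.2 cm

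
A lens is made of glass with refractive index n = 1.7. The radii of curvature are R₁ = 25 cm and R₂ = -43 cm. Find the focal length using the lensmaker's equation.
1/f = (n − 1)(1/R₁ − 1/R₂) → f = 22.58 cm (converging lens)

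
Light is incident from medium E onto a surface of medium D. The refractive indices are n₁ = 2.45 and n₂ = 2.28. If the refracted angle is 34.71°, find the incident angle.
sin θ₁ = (n₂/n₁)·sin θ₂ → θ₁ = 32°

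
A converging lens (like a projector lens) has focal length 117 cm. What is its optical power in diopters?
P = 1/f = 0.8547 D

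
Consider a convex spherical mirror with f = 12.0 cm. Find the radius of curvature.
R = 2|f| = 24 cm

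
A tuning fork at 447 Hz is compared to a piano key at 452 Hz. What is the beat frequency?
5 Hz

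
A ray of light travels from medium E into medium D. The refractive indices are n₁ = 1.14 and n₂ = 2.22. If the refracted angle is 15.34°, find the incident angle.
sin θ₁ = (n₂/n₁)·sin θ₂ → θ₁ = 31.01°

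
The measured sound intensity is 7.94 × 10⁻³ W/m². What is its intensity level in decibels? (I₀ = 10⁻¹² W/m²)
β = 10·log₁₀(I/I₀) = 99 dB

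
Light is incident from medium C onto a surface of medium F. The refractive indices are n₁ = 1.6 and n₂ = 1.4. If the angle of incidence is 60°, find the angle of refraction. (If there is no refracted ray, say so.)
sin θ₂ = (n₁/n₂)·sin θ₁ = 0.9897 → θ₂ = 81.79°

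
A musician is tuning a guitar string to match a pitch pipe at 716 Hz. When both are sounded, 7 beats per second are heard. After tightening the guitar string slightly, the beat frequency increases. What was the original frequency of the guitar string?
723 Hz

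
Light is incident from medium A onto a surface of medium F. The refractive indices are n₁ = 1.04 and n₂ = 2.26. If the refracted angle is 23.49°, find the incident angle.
sin θ₁ = (n₂/n₁)·sin θ₂ → θ₁ = 60.02°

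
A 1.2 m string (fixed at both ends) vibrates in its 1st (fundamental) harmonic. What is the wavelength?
λₙ = 2L/n = 2.4 m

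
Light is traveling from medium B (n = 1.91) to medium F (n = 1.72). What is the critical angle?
θc = arcsin(n₂/n₁) = 64.23°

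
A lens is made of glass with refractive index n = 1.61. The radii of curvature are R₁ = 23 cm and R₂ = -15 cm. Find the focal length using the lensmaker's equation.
1/f = (n − 1)(1/R₁ − 1/R₂) → f = 14.88 cm (converging lens)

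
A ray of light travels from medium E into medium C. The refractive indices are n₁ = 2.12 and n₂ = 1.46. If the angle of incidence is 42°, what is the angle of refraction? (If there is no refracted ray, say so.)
sin θ₂ = (n₁/n₂)·sin θ₁ = 0.9716 → θ₂ = 76.32°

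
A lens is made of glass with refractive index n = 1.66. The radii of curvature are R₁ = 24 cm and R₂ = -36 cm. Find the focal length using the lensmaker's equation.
1/f = (n − 1)(1/R₁ − 1/R₂) → f = 21.82 cm (converging lens)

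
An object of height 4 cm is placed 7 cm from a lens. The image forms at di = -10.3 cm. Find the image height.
hi = (-di/do) × ho = 5.886 cm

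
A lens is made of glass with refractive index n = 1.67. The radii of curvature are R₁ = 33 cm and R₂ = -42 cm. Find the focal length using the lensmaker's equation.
1/f = (n − 1)(1/R₁ − 1/R₂) → f = 27.58 cm (converging lens)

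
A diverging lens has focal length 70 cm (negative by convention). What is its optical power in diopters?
P = 1/f = -1.429 D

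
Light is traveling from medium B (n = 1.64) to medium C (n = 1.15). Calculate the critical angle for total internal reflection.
θc = arcsin(n₂/n₁) = 44.52°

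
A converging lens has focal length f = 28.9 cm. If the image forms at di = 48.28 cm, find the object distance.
1/do = 1/f − 1/di → do = 72 cm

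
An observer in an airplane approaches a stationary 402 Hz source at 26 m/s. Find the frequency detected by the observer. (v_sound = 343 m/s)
f_obs = f·(v + v_o)/v = 432.5 Hz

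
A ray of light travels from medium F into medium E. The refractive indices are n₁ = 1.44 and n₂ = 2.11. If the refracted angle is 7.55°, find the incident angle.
sin θ₁ = (n₂/n₁)·sin θ₂ → θ₁ = 11.1°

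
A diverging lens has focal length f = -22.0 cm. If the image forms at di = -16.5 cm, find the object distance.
1/do = 1/f − 1/di → do = 66 cm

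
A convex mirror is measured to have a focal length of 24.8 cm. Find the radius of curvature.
R = 2|f| = 49.6 cm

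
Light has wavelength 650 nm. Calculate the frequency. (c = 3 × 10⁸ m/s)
f = c/λ = 4.615 × 10¹⁴ Hz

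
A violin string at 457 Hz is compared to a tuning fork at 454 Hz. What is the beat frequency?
3 Hz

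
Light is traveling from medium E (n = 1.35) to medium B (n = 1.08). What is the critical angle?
θc = arcsin(n₂/n₁) = 53.13°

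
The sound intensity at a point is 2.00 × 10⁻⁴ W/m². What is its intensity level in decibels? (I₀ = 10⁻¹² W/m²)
β = 10·log₁₀(I/I₀) = 83.01 dB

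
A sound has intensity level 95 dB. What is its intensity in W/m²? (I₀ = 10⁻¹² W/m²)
I = I₀·10^(β/10) = 3.16 × 10⁻³ W/m²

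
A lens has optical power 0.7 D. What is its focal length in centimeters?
f = 1/P = 142.9 cm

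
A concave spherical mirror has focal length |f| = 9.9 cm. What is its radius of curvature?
R = 2|f| = 19.8 cm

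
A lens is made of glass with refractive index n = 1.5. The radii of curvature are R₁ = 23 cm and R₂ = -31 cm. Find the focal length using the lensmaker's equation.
1/f = (n − 1)(1/R₁ − 1/R₂) → f = 26.41 cm (converging lens)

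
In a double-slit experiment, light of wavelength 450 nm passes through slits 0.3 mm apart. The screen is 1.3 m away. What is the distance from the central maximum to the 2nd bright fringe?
y = mλL/d = 3.9 mm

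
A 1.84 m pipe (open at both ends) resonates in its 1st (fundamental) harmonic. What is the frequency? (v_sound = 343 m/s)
fₙ = nv/(2L) = 93.21 Hz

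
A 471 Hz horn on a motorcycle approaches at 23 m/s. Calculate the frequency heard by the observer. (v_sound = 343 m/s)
f_obs = f·v/(v − v_s) = 504.9 Hz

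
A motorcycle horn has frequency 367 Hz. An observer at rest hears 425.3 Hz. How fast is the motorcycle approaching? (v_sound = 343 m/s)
v_s = v·(1 − f/f_obs) = 47.02 m/s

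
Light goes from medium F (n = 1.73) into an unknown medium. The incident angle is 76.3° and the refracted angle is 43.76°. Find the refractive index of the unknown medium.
n₂ = n₁·sin θ₁ / sin θ₂ = 2.43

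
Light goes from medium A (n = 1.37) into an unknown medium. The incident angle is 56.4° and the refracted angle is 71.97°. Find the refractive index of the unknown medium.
n₂ = n₁·sin θ₁ / sin θ₂ = 1.2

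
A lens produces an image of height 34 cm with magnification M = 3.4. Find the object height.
ho = |hi|/|M| = 10 cm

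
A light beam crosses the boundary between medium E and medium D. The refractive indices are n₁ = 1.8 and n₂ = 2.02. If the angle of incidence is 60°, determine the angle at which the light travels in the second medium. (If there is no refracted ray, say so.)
sin θ₂ = (n₁/n₂)·sin θ₁ = 0.7717 → θ₂ = 50.51°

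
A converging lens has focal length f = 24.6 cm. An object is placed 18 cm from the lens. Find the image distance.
1/di = 1/f − 1/do → di = -67.09 cm (virtual image)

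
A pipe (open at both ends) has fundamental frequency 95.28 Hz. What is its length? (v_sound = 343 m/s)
L = v/(2f₁) = 1.8 m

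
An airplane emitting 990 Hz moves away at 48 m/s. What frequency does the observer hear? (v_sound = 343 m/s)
f_obs = f·v/(v + v_s) = 868.5 Hz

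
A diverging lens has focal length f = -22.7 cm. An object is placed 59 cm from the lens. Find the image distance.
1/di = 1/f − 1/do → di = -16.39 cm (virtual image)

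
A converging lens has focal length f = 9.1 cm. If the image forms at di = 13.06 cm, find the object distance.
1/do = 1/f − 1/di → do = 30.01 cm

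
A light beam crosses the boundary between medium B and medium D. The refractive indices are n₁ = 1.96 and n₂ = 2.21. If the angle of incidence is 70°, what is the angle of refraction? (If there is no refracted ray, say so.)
sin θ₂ = (n₁/n₂)·sin θ₁ = 0.8334 → θ₂ = 56.45°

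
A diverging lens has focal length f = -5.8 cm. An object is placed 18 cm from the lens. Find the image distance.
1/di = 1/f − 1/do → di = -4.387 cm (virtual image)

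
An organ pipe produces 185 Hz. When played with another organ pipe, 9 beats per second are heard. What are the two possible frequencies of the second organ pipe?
f₂ = 185 ± 9 Hz → 194 Hz or 176 Hz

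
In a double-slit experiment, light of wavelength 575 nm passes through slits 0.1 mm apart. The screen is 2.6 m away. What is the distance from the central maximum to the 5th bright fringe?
y = mλL/d = 74.75 mm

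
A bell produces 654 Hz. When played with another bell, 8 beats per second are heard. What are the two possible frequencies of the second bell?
f₂ = 654 ± 8 Hz → 662 Hz or 646 Hz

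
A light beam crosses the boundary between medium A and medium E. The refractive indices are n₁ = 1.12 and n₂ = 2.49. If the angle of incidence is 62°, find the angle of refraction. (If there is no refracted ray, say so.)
sin θ₂ = (n₁/n₂)·sin θ₁ = 0.3971 → θ₂ = 23.4°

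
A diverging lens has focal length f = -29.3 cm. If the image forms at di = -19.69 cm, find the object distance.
1/do = 1/f − 1/di → do = 60.03 cm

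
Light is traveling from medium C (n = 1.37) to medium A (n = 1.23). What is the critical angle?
θc = arcsin(n₂/n₁) = 63.87°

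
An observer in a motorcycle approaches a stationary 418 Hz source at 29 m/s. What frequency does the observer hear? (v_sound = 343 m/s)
f_obs = f·(v + v_o)/v = 453.3 Hz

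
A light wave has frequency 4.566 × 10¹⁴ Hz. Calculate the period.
T = 1/f = 2.190 × 10⁻¹⁵ s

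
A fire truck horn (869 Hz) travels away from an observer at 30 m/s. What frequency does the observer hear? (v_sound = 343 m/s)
f_obs = f·v/(v + v_s) = 799.1 Hz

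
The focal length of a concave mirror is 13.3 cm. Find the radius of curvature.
R = 2|f| = 26.6 cm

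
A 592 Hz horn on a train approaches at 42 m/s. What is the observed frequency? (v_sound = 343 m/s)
f_obs = f·v/(v − v_s) = 674.6 Hz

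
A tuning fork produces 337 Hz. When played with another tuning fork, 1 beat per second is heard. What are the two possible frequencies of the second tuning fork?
f₂ = 337 ± 1 Hz → 338 Hz or 336 Hz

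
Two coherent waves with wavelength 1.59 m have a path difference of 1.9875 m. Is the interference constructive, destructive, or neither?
neither (partial) — path difference = 1.25λ, neither a whole number of wavelengths nor an odd multiple of λ/2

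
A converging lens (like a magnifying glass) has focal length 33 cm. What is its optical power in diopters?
P = 1/f = 3.03 D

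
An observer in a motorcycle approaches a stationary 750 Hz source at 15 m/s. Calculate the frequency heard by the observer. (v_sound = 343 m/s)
f_obs = f·(v + v_o)/v = 782.8 Hz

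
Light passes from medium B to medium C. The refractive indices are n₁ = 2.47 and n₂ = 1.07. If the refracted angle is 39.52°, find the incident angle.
sin θ₁ = (n₂/n₁)·sin θ₂ → θ₁ = 16°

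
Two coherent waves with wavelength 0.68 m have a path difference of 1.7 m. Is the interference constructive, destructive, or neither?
destructive — path difference = 2.5λ, an odd multiple of λ/2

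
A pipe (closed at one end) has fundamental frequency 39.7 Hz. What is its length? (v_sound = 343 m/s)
L = v/(4f₁) = 2.16 m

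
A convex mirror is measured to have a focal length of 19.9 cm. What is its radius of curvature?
R = 2|f| = 39.8 cm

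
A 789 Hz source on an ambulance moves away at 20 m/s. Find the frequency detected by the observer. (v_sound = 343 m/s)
f_obs = f·v/(v + v_s) = 745.5 Hz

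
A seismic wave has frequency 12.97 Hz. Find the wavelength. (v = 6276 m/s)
λ = v/f = 483.9 m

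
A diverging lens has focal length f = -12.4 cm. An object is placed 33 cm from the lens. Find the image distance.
1/di = 1/f − 1/do → di = -9.013 cm (virtual image)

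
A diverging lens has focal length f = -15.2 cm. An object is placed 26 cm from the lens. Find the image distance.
1/di = 1/f − 1/do → di = -9.592 cm (virtual image)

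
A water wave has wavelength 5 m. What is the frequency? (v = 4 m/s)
f = v/λ = 0.8 Hz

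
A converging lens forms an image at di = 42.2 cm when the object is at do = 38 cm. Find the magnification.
M = −di/do = -1.111 (inverted image)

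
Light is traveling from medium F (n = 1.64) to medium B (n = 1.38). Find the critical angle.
θc = arcsin(n₂/n₁) = 57.29°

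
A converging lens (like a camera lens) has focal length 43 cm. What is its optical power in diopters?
P = 1/f = 2.326 D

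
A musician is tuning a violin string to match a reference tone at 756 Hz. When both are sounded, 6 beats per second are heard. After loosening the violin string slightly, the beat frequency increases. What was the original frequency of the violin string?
750 Hz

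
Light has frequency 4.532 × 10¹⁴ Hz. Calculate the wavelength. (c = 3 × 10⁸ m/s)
λ = c/f = 662 nm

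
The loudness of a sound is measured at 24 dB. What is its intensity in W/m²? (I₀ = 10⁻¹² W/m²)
I = I₀·10^(β/10) = 2.51 × 10⁻¹⁰ W/m²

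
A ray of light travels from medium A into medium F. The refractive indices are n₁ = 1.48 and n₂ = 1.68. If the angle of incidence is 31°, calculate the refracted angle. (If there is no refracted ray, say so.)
sin θ₂ = (n₁/n₂)·sin θ₁ = 0.4537 → θ₂ = 26.98°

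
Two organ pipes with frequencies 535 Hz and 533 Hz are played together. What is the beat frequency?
2 Hz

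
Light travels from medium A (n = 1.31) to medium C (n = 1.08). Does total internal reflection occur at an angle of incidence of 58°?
θc = arcsin(n₂/n₁) = 55.53°; 58° > θc, so yes — total internal reflection.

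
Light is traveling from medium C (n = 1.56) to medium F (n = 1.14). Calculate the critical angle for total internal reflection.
θc = arcsin(n₂/n₁) = 46.95°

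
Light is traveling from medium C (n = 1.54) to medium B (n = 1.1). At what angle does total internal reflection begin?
θc = arcsin(n₂/n₁) = 45.58°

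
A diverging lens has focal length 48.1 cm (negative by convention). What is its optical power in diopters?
P = 1/f = -2.079 D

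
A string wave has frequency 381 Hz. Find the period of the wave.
T = 1/f = 0.002625 s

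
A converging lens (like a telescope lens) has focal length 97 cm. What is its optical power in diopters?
P = 1/f = 1.031 D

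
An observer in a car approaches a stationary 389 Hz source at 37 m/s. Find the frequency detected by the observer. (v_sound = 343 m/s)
f_obs = f·(v + v_o)/v = 431 Hz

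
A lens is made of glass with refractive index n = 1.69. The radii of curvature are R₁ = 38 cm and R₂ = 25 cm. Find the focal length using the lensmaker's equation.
1/f = (n − 1)(1/R₁ − 1/R₂) → f = -105.9 cm (diverging lens)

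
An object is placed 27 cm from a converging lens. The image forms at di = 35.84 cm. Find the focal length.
1/f = 1/do + 1/di → f = 15.4 cm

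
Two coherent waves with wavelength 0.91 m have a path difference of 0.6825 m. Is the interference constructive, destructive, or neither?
neither (partial) — path difference = 0.75λ, neither a whole number of wavelengths nor an odd multiple of λ/2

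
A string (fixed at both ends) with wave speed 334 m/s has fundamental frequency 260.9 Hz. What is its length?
L = v/(2f₁) = 0.6401 m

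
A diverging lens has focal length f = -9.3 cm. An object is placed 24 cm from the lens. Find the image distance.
1/di = 1/f − 1/do → di = -6.703 cm (virtual image)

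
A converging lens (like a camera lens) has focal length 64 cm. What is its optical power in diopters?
P = 1/f = 1.562 D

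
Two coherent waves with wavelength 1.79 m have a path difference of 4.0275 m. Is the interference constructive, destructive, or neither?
neither (partial) — path difference = 2.25λ, neither a whole number of wavelengths nor an odd multiple of λ/2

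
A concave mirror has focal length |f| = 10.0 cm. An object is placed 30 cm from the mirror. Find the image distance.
f = +10.0 cm (concave); 1/di = 1/f − 1/do → di = 15 cm (real image, in front of mirror)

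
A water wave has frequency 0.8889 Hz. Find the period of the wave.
T = 1/f = 1.125 s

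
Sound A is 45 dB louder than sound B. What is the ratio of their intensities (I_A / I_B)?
I_A/I_B = 10^(Δβ/10) = 31620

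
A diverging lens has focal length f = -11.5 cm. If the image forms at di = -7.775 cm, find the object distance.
1/do = 1/f − 1/di → do = 24 cm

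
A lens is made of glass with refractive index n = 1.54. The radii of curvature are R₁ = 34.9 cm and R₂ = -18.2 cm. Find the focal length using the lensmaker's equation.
1/f = (n − 1)(1/R₁ − 1/R₂) → f = 22.15 cm (converging lens)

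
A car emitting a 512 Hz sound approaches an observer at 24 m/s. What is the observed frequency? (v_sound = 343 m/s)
f_obs = f·v/(v − v_s) = 550.5 Hz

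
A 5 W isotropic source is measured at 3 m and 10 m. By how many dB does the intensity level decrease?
Δβ = 20·log₁₀(r₂/r₁) = 10.46 dB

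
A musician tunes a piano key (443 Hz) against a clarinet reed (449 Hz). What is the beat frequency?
6 Hz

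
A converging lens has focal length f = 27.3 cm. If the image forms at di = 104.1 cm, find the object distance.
1/do = 1/f − 1/di → do = 37 cm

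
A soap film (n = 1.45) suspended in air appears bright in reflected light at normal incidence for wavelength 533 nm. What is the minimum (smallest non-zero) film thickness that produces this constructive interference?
2nt = (m − ½)λ with m = 1 → t = (m − ½)λ/(2n) = 91.9 nm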